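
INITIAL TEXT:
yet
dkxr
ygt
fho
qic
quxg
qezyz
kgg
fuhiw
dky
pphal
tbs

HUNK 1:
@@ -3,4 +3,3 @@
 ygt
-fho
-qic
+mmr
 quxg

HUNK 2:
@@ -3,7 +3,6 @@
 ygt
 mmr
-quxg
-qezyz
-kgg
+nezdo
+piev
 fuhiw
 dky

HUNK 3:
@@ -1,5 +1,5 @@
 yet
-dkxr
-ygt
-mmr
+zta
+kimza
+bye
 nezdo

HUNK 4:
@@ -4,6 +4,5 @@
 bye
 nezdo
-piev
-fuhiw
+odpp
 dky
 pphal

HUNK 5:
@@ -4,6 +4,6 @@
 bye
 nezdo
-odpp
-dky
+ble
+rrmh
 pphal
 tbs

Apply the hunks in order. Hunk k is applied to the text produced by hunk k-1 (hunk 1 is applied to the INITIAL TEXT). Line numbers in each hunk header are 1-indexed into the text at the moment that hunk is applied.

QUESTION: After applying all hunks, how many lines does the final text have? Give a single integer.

Hunk 1: at line 3 remove [fho,qic] add [mmr] -> 11 lines: yet dkxr ygt mmr quxg qezyz kgg fuhiw dky pphal tbs
Hunk 2: at line 3 remove [quxg,qezyz,kgg] add [nezdo,piev] -> 10 lines: yet dkxr ygt mmr nezdo piev fuhiw dky pphal tbs
Hunk 3: at line 1 remove [dkxr,ygt,mmr] add [zta,kimza,bye] -> 10 lines: yet zta kimza bye nezdo piev fuhiw dky pphal tbs
Hunk 4: at line 4 remove [piev,fuhiw] add [odpp] -> 9 lines: yet zta kimza bye nezdo odpp dky pphal tbs
Hunk 5: at line 4 remove [odpp,dky] add [ble,rrmh] -> 9 lines: yet zta kimza bye nezdo ble rrmh pphal tbs
Final line count: 9

Answer: 9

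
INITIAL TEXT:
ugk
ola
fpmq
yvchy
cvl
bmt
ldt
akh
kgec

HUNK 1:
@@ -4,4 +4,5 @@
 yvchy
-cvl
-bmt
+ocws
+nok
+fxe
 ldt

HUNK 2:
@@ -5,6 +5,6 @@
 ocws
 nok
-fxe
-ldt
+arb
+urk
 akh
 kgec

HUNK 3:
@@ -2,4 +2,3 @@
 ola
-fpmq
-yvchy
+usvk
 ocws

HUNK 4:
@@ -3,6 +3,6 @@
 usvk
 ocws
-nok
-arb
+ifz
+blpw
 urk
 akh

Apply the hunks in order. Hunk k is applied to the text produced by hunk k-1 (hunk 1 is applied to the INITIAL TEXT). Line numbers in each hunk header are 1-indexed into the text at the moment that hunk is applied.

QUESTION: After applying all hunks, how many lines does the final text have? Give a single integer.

Answer: 9

Derivation:
Hunk 1: at line 4 remove [cvl,bmt] add [ocws,nok,fxe] -> 10 lines: ugk ola fpmq yvchy ocws nok fxe ldt akh kgec
Hunk 2: at line 5 remove [fxe,ldt] add [arb,urk] -> 10 lines: ugk ola fpmq yvchy ocws nok arb urk akh kgec
Hunk 3: at line 2 remove [fpmq,yvchy] add [usvk] -> 9 lines: ugk ola usvk ocws nok arb urk akh kgec
Hunk 4: at line 3 remove [nok,arb] add [ifz,blpw] -> 9 lines: ugk ola usvk ocws ifz blpw urk akh kgec
Final line count: 9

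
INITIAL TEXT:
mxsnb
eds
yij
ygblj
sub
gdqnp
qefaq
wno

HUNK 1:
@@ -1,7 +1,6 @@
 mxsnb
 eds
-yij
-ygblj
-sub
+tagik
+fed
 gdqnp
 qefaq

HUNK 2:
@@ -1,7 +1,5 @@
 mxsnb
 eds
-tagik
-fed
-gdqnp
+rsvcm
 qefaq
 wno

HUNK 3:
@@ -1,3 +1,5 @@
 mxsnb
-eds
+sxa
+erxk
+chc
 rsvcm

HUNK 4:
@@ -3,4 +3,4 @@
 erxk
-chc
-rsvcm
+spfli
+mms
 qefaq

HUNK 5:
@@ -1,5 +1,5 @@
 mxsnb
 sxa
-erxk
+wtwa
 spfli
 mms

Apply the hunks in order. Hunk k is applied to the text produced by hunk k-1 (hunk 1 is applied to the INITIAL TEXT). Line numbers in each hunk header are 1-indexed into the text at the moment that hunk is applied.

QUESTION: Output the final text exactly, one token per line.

Hunk 1: at line 1 remove [yij,ygblj,sub] add [tagik,fed] -> 7 lines: mxsnb eds tagik fed gdqnp qefaq wno
Hunk 2: at line 1 remove [tagik,fed,gdqnp] add [rsvcm] -> 5 lines: mxsnb eds rsvcm qefaq wno
Hunk 3: at line 1 remove [eds] add [sxa,erxk,chc] -> 7 lines: mxsnb sxa erxk chc rsvcm qefaq wno
Hunk 4: at line 3 remove [chc,rsvcm] add [spfli,mms] -> 7 lines: mxsnb sxa erxk spfli mms qefaq wno
Hunk 5: at line 1 remove [erxk] add [wtwa] -> 7 lines: mxsnb sxa wtwa spfli mms qefaq wno

Answer: mxsnb
sxa
wtwa
spfli
mms
qefaq
wno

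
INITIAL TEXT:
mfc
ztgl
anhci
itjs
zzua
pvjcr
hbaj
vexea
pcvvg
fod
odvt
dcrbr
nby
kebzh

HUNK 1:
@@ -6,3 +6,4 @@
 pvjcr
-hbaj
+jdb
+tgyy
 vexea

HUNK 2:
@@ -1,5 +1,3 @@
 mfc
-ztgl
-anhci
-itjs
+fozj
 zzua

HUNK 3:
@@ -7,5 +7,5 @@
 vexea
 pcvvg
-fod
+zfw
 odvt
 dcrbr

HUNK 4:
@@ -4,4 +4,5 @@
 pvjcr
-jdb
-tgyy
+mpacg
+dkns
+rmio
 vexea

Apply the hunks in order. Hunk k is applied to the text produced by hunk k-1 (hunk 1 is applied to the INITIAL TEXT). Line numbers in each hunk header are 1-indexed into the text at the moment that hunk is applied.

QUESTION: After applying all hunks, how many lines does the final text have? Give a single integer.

Answer: 14

Derivation:
Hunk 1: at line 6 remove [hbaj] add [jdb,tgyy] -> 15 lines: mfc ztgl anhci itjs zzua pvjcr jdb tgyy vexea pcvvg fod odvt dcrbr nby kebzh
Hunk 2: at line 1 remove [ztgl,anhci,itjs] add [fozj] -> 13 lines: mfc fozj zzua pvjcr jdb tgyy vexea pcvvg fod odvt dcrbr nby kebzh
Hunk 3: at line 7 remove [fod] add [zfw] -> 13 lines: mfc fozj zzua pvjcr jdb tgyy vexea pcvvg zfw odvt dcrbr nby kebzh
Hunk 4: at line 4 remove [jdb,tgyy] add [mpacg,dkns,rmio] -> 14 lines: mfc fozj zzua pvjcr mpacg dkns rmio vexea pcvvg zfw odvt dcrbr nby kebzh
Final line count: 14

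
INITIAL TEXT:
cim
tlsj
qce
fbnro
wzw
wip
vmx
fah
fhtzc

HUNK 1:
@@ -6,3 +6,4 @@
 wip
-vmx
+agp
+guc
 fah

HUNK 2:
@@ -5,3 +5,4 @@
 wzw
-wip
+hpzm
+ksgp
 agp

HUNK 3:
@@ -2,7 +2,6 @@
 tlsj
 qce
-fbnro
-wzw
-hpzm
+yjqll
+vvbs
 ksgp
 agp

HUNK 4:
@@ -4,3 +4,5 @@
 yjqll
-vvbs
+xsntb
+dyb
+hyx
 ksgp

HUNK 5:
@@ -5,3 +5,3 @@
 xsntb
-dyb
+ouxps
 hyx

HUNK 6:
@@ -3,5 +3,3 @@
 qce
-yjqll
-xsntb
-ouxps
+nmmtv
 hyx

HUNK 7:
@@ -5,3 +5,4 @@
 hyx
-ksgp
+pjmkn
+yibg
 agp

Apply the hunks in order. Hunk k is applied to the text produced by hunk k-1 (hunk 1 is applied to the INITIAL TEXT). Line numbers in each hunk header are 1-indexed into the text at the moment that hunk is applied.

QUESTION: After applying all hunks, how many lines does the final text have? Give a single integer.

Hunk 1: at line 6 remove [vmx] add [agp,guc] -> 10 lines: cim tlsj qce fbnro wzw wip agp guc fah fhtzc
Hunk 2: at line 5 remove [wip] add [hpzm,ksgp] -> 11 lines: cim tlsj qce fbnro wzw hpzm ksgp agp guc fah fhtzc
Hunk 3: at line 2 remove [fbnro,wzw,hpzm] add [yjqll,vvbs] -> 10 lines: cim tlsj qce yjqll vvbs ksgp agp guc fah fhtzc
Hunk 4: at line 4 remove [vvbs] add [xsntb,dyb,hyx] -> 12 lines: cim tlsj qce yjqll xsntb dyb hyx ksgp agp guc fah fhtzc
Hunk 5: at line 5 remove [dyb] add [ouxps] -> 12 lines: cim tlsj qce yjqll xsntb ouxps hyx ksgp agp guc fah fhtzc
Hunk 6: at line 3 remove [yjqll,xsntb,ouxps] add [nmmtv] -> 10 lines: cim tlsj qce nmmtv hyx ksgp agp guc fah fhtzc
Hunk 7: at line 5 remove [ksgp] add [pjmkn,yibg] -> 11 lines: cim tlsj qce nmmtv hyx pjmkn yibg agp guc fah fhtzc
Final line count: 11

Answer: 11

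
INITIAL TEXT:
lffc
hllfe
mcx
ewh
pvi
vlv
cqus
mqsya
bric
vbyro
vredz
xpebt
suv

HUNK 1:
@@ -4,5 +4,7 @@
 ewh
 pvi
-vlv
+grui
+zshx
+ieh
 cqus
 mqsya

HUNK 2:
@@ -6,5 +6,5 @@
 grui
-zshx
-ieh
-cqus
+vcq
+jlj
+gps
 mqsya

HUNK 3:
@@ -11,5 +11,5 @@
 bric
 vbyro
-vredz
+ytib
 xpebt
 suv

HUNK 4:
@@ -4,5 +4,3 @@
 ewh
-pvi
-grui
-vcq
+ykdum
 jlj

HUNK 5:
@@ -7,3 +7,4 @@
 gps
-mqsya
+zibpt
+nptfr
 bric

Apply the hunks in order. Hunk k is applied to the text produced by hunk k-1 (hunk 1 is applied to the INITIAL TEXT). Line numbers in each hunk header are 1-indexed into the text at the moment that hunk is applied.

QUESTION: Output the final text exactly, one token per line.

Hunk 1: at line 4 remove [vlv] add [grui,zshx,ieh] -> 15 lines: lffc hllfe mcx ewh pvi grui zshx ieh cqus mqsya bric vbyro vredz xpebt suv
Hunk 2: at line 6 remove [zshx,ieh,cqus] add [vcq,jlj,gps] -> 15 lines: lffc hllfe mcx ewh pvi grui vcq jlj gps mqsya bric vbyro vredz xpebt suv
Hunk 3: at line 11 remove [vredz] add [ytib] -> 15 lines: lffc hllfe mcx ewh pvi grui vcq jlj gps mqsya bric vbyro ytib xpebt suv
Hunk 4: at line 4 remove [pvi,grui,vcq] add [ykdum] -> 13 lines: lffc hllfe mcx ewh ykdum jlj gps mqsya bric vbyro ytib xpebt suv
Hunk 5: at line 7 remove [mqsya] add [zibpt,nptfr] -> 14 lines: lffc hllfe mcx ewh ykdum jlj gps zibpt nptfr bric vbyro ytib xpebt suv

Answer: lffc
hllfe
mcx
ewh
ykdum
jlj
gps
zibpt
nptfr
bric
vbyro
ytib
xpebt
suv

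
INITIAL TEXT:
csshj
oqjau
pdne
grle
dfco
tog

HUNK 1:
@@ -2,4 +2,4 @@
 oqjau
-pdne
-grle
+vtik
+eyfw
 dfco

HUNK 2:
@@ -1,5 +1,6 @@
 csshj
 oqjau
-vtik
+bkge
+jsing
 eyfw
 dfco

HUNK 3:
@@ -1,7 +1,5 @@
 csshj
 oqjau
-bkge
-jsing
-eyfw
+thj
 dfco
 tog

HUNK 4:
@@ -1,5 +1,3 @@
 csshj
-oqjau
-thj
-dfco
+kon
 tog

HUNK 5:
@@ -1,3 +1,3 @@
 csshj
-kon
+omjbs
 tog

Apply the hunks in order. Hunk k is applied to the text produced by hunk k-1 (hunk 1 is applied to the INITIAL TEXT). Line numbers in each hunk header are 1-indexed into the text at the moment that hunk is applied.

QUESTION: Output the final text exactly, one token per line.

Hunk 1: at line 2 remove [pdne,grle] add [vtik,eyfw] -> 6 lines: csshj oqjau vtik eyfw dfco tog
Hunk 2: at line 1 remove [vtik] add [bkge,jsing] -> 7 lines: csshj oqjau bkge jsing eyfw dfco tog
Hunk 3: at line 1 remove [bkge,jsing,eyfw] add [thj] -> 5 lines: csshj oqjau thj dfco tog
Hunk 4: at line 1 remove [oqjau,thj,dfco] add [kon] -> 3 lines: csshj kon tog
Hunk 5: at line 1 remove [kon] add [omjbs] -> 3 lines: csshj omjbs tog

Answer: csshj
omjbs
tog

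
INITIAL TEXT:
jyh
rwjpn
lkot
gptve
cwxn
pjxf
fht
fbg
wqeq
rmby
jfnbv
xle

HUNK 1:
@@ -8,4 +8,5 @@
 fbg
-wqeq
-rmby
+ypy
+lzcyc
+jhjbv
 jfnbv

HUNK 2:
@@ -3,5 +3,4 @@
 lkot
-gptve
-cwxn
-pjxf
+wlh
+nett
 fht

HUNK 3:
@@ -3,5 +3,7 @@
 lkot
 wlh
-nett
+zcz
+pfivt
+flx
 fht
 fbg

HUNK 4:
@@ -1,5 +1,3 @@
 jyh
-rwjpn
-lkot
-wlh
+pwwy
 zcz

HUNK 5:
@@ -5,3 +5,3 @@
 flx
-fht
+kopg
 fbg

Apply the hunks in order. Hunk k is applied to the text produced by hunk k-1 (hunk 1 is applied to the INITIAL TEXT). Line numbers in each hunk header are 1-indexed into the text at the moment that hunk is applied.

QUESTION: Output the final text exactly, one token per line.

Hunk 1: at line 8 remove [wqeq,rmby] add [ypy,lzcyc,jhjbv] -> 13 lines: jyh rwjpn lkot gptve cwxn pjxf fht fbg ypy lzcyc jhjbv jfnbv xle
Hunk 2: at line 3 remove [gptve,cwxn,pjxf] add [wlh,nett] -> 12 lines: jyh rwjpn lkot wlh nett fht fbg ypy lzcyc jhjbv jfnbv xle
Hunk 3: at line 3 remove [nett] add [zcz,pfivt,flx] -> 14 lines: jyh rwjpn lkot wlh zcz pfivt flx fht fbg ypy lzcyc jhjbv jfnbv xle
Hunk 4: at line 1 remove [rwjpn,lkot,wlh] add [pwwy] -> 12 lines: jyh pwwy zcz pfivt flx fht fbg ypy lzcyc jhjbv jfnbv xle
Hunk 5: at line 5 remove [fht] add [kopg] -> 12 lines: jyh pwwy zcz pfivt flx kopg fbg ypy lzcyc jhjbv jfnbv xle

Answer: jyh
pwwy
zcz
pfivt
flx
kopg
fbg
ypy
lzcyc
jhjbv
jfnbv
xle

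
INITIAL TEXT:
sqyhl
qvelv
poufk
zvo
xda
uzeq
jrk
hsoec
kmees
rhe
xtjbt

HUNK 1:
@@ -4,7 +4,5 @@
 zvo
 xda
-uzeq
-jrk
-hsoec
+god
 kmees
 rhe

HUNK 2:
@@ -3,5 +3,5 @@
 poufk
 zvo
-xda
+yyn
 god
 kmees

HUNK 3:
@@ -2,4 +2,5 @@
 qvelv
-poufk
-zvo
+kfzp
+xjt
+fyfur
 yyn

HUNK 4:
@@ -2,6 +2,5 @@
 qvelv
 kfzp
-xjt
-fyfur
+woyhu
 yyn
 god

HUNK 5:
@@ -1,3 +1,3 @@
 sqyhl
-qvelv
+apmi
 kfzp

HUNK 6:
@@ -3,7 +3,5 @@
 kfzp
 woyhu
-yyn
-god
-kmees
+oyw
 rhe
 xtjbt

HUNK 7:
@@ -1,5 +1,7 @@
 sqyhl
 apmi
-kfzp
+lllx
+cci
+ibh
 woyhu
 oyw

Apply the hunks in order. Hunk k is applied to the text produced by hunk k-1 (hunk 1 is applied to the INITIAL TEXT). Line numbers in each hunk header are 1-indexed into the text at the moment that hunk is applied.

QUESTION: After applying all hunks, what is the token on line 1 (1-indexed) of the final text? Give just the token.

Answer: sqyhl

Derivation:
Hunk 1: at line 4 remove [uzeq,jrk,hsoec] add [god] -> 9 lines: sqyhl qvelv poufk zvo xda god kmees rhe xtjbt
Hunk 2: at line 3 remove [xda] add [yyn] -> 9 lines: sqyhl qvelv poufk zvo yyn god kmees rhe xtjbt
Hunk 3: at line 2 remove [poufk,zvo] add [kfzp,xjt,fyfur] -> 10 lines: sqyhl qvelv kfzp xjt fyfur yyn god kmees rhe xtjbt
Hunk 4: at line 2 remove [xjt,fyfur] add [woyhu] -> 9 lines: sqyhl qvelv kfzp woyhu yyn god kmees rhe xtjbt
Hunk 5: at line 1 remove [qvelv] add [apmi] -> 9 lines: sqyhl apmi kfzp woyhu yyn god kmees rhe xtjbt
Hunk 6: at line 3 remove [yyn,god,kmees] add [oyw] -> 7 lines: sqyhl apmi kfzp woyhu oyw rhe xtjbt
Hunk 7: at line 1 remove [kfzp] add [lllx,cci,ibh] -> 9 lines: sqyhl apmi lllx cci ibh woyhu oyw rhe xtjbt
Final line 1: sqyhl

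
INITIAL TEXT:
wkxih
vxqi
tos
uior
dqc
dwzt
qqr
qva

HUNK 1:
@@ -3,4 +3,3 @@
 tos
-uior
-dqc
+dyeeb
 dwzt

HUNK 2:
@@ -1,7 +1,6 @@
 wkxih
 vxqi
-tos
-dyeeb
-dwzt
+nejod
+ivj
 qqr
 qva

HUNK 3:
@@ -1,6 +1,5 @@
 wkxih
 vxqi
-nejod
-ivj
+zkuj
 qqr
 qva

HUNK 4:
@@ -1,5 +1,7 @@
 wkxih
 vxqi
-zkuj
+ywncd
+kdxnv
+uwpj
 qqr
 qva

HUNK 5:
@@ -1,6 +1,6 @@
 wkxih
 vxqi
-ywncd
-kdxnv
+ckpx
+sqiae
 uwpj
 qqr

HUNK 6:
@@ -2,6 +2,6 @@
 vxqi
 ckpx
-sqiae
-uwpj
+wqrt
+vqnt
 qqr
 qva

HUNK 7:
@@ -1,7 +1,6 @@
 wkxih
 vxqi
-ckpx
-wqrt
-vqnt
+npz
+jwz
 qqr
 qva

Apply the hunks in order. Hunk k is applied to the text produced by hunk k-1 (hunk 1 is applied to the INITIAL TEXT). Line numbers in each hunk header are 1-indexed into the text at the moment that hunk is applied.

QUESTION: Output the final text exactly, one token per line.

Hunk 1: at line 3 remove [uior,dqc] add [dyeeb] -> 7 lines: wkxih vxqi tos dyeeb dwzt qqr qva
Hunk 2: at line 1 remove [tos,dyeeb,dwzt] add [nejod,ivj] -> 6 lines: wkxih vxqi nejod ivj qqr qva
Hunk 3: at line 1 remove [nejod,ivj] add [zkuj] -> 5 lines: wkxih vxqi zkuj qqr qva
Hunk 4: at line 1 remove [zkuj] add [ywncd,kdxnv,uwpj] -> 7 lines: wkxih vxqi ywncd kdxnv uwpj qqr qva
Hunk 5: at line 1 remove [ywncd,kdxnv] add [ckpx,sqiae] -> 7 lines: wkxih vxqi ckpx sqiae uwpj qqr qva
Hunk 6: at line 2 remove [sqiae,uwpj] add [wqrt,vqnt] -> 7 lines: wkxih vxqi ckpx wqrt vqnt qqr qva
Hunk 7: at line 1 remove [ckpx,wqrt,vqnt] add [npz,jwz] -> 6 lines: wkxih vxqi npz jwz qqr qva

Answer: wkxih
vxqi
npz
jwz
qqr
qva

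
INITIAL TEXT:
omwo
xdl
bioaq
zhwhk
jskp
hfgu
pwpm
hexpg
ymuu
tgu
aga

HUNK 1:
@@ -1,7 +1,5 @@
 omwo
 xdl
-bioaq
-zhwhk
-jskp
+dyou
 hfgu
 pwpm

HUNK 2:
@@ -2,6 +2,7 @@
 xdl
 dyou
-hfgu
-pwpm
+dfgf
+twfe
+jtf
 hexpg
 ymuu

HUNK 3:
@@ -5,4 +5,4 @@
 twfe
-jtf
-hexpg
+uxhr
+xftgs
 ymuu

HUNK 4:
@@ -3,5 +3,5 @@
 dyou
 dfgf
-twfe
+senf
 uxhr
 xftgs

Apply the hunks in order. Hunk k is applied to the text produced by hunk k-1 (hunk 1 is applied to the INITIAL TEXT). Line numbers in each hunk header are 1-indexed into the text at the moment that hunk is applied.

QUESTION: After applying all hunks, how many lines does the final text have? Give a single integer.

Answer: 10

Derivation:
Hunk 1: at line 1 remove [bioaq,zhwhk,jskp] add [dyou] -> 9 lines: omwo xdl dyou hfgu pwpm hexpg ymuu tgu aga
Hunk 2: at line 2 remove [hfgu,pwpm] add [dfgf,twfe,jtf] -> 10 lines: omwo xdl dyou dfgf twfe jtf hexpg ymuu tgu aga
Hunk 3: at line 5 remove [jtf,hexpg] add [uxhr,xftgs] -> 10 lines: omwo xdl dyou dfgf twfe uxhr xftgs ymuu tgu aga
Hunk 4: at line 3 remove [twfe] add [senf] -> 10 lines: omwo xdl dyou dfgf senf uxhr xftgs ymuu tgu aga
Final line count: 10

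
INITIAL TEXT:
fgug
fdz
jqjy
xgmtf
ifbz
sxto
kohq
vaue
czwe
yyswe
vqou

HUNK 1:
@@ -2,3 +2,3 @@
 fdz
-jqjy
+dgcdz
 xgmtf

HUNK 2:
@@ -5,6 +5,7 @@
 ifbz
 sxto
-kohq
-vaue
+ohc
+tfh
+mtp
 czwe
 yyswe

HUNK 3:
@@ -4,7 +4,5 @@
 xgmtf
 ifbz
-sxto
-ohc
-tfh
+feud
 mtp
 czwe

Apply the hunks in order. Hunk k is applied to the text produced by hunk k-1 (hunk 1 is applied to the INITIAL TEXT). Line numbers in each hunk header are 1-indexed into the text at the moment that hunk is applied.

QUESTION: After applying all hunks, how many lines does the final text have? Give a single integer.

Answer: 10

Derivation:
Hunk 1: at line 2 remove [jqjy] add [dgcdz] -> 11 lines: fgug fdz dgcdz xgmtf ifbz sxto kohq vaue czwe yyswe vqou
Hunk 2: at line 5 remove [kohq,vaue] add [ohc,tfh,mtp] -> 12 lines: fgug fdz dgcdz xgmtf ifbz sxto ohc tfh mtp czwe yyswe vqou
Hunk 3: at line 4 remove [sxto,ohc,tfh] add [feud] -> 10 lines: fgug fdz dgcdz xgmtf ifbz feud mtp czwe yyswe vqou
Final line count: 10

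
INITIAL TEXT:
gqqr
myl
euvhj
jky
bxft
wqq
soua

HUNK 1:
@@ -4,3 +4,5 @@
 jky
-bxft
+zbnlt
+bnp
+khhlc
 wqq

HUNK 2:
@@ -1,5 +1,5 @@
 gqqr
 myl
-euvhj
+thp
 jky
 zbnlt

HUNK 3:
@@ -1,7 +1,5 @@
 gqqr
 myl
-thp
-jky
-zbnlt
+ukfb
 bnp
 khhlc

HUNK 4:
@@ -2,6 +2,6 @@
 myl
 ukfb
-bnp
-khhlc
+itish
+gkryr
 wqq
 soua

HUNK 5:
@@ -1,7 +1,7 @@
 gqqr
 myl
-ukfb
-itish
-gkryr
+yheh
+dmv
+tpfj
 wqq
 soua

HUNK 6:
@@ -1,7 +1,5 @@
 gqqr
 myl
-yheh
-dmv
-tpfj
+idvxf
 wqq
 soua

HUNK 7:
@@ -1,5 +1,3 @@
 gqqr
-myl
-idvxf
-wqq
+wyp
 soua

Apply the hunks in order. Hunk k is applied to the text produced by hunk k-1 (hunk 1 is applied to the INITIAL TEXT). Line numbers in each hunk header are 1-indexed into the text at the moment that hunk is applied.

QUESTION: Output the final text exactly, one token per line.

Answer: gqqr
wyp
soua

Derivation:
Hunk 1: at line 4 remove [bxft] add [zbnlt,bnp,khhlc] -> 9 lines: gqqr myl euvhj jky zbnlt bnp khhlc wqq soua
Hunk 2: at line 1 remove [euvhj] add [thp] -> 9 lines: gqqr myl thp jky zbnlt bnp khhlc wqq soua
Hunk 3: at line 1 remove [thp,jky,zbnlt] add [ukfb] -> 7 lines: gqqr myl ukfb bnp khhlc wqq soua
Hunk 4: at line 2 remove [bnp,khhlc] add [itish,gkryr] -> 7 lines: gqqr myl ukfb itish gkryr wqq soua
Hunk 5: at line 1 remove [ukfb,itish,gkryr] add [yheh,dmv,tpfj] -> 7 lines: gqqr myl yheh dmv tpfj wqq soua
Hunk 6: at line 1 remove [yheh,dmv,tpfj] add [idvxf] -> 5 lines: gqqr myl idvxf wqq soua
Hunk 7: at line 1 remove [myl,idvxf,wqq] add [wyp] -> 3 lines: gqqr wyp soua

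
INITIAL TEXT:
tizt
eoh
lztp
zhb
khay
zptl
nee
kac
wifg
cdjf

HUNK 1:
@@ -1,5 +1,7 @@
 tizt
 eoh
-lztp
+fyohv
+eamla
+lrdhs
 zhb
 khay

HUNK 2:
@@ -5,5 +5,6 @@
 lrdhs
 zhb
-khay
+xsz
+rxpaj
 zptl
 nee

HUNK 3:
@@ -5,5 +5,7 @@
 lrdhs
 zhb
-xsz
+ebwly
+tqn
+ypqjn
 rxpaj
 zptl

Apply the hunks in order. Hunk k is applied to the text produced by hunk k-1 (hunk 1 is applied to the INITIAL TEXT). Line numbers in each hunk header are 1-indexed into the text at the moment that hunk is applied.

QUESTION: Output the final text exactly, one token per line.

Answer: tizt
eoh
fyohv
eamla
lrdhs
zhb
ebwly
tqn
ypqjn
rxpaj
zptl
nee
kac
wifg
cdjf

Derivation:
Hunk 1: at line 1 remove [lztp] add [fyohv,eamla,lrdhs] -> 12 lines: tizt eoh fyohv eamla lrdhs zhb khay zptl nee kac wifg cdjf
Hunk 2: at line 5 remove [khay] add [xsz,rxpaj] -> 13 lines: tizt eoh fyohv eamla lrdhs zhb xsz rxpaj zptl nee kac wifg cdjf
Hunk 3: at line 5 remove [xsz] add [ebwly,tqn,ypqjn] -> 15 lines: tizt eoh fyohv eamla lrdhs zhb ebwly tqn ypqjn rxpaj zptl nee kac wifg cdjf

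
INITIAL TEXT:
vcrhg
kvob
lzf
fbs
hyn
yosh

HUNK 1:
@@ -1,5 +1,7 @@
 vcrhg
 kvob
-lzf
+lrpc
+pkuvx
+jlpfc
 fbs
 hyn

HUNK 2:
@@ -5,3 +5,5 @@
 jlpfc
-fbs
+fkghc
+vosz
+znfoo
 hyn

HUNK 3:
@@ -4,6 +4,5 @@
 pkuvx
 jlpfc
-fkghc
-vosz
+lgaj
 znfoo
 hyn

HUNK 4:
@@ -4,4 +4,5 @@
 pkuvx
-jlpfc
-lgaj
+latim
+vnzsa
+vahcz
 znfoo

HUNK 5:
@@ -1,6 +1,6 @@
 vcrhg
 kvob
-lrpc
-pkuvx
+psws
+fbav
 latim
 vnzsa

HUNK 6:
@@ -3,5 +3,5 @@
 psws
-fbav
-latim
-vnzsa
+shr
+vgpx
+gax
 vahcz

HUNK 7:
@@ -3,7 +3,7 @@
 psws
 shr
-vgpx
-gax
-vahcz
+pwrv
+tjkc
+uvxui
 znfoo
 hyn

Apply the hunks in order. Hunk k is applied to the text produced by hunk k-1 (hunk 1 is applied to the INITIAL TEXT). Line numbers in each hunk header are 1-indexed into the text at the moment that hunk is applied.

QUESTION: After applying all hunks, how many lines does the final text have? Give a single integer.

Hunk 1: at line 1 remove [lzf] add [lrpc,pkuvx,jlpfc] -> 8 lines: vcrhg kvob lrpc pkuvx jlpfc fbs hyn yosh
Hunk 2: at line 5 remove [fbs] add [fkghc,vosz,znfoo] -> 10 lines: vcrhg kvob lrpc pkuvx jlpfc fkghc vosz znfoo hyn yosh
Hunk 3: at line 4 remove [fkghc,vosz] add [lgaj] -> 9 lines: vcrhg kvob lrpc pkuvx jlpfc lgaj znfoo hyn yosh
Hunk 4: at line 4 remove [jlpfc,lgaj] add [latim,vnzsa,vahcz] -> 10 lines: vcrhg kvob lrpc pkuvx latim vnzsa vahcz znfoo hyn yosh
Hunk 5: at line 1 remove [lrpc,pkuvx] add [psws,fbav] -> 10 lines: vcrhg kvob psws fbav latim vnzsa vahcz znfoo hyn yosh
Hunk 6: at line 3 remove [fbav,latim,vnzsa] add [shr,vgpx,gax] -> 10 lines: vcrhg kvob psws shr vgpx gax vahcz znfoo hyn yosh
Hunk 7: at line 3 remove [vgpx,gax,vahcz] add [pwrv,tjkc,uvxui] -> 10 lines: vcrhg kvob psws shr pwrv tjkc uvxui znfoo hyn yosh
Final line count: 10

Answer: 10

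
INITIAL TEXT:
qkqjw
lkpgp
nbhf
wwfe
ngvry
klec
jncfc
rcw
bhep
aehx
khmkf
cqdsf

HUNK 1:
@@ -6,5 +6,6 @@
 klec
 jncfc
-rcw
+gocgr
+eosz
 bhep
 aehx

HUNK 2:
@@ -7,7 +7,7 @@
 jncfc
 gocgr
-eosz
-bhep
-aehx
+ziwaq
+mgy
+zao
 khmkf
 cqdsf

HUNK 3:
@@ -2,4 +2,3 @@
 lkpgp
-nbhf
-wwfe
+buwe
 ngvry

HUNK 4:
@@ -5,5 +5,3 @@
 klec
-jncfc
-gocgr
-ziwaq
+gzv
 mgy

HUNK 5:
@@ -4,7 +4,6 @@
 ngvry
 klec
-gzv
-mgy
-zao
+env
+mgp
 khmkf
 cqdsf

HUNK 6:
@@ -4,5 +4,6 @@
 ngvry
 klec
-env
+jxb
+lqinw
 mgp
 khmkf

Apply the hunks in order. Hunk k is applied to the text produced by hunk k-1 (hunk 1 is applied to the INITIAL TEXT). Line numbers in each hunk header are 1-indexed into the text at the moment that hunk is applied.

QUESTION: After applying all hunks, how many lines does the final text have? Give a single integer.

Hunk 1: at line 6 remove [rcw] add [gocgr,eosz] -> 13 lines: qkqjw lkpgp nbhf wwfe ngvry klec jncfc gocgr eosz bhep aehx khmkf cqdsf
Hunk 2: at line 7 remove [eosz,bhep,aehx] add [ziwaq,mgy,zao] -> 13 lines: qkqjw lkpgp nbhf wwfe ngvry klec jncfc gocgr ziwaq mgy zao khmkf cqdsf
Hunk 3: at line 2 remove [nbhf,wwfe] add [buwe] -> 12 lines: qkqjw lkpgp buwe ngvry klec jncfc gocgr ziwaq mgy zao khmkf cqdsf
Hunk 4: at line 5 remove [jncfc,gocgr,ziwaq] add [gzv] -> 10 lines: qkqjw lkpgp buwe ngvry klec gzv mgy zao khmkf cqdsf
Hunk 5: at line 4 remove [gzv,mgy,zao] add [env,mgp] -> 9 lines: qkqjw lkpgp buwe ngvry klec env mgp khmkf cqdsf
Hunk 6: at line 4 remove [env] add [jxb,lqinw] -> 10 lines: qkqjw lkpgp buwe ngvry klec jxb lqinw mgp khmkf cqdsf
Final line count: 10

Answer: 10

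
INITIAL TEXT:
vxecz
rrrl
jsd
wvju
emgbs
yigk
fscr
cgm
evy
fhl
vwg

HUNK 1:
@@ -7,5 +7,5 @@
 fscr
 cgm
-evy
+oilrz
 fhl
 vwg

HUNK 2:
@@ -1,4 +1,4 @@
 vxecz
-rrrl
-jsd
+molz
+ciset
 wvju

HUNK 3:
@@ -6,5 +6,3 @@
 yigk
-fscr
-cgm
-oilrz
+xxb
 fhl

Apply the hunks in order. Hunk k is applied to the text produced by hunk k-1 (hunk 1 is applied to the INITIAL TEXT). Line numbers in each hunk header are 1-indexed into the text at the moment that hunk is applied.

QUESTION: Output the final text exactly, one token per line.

Answer: vxecz
molz
ciset
wvju
emgbs
yigk
xxb
fhl
vwg

Derivation:
Hunk 1: at line 7 remove [evy] add [oilrz] -> 11 lines: vxecz rrrl jsd wvju emgbs yigk fscr cgm oilrz fhl vwg
Hunk 2: at line 1 remove [rrrl,jsd] add [molz,ciset] -> 11 lines: vxecz molz ciset wvju emgbs yigk fscr cgm oilrz fhl vwg
Hunk 3: at line 6 remove [fscr,cgm,oilrz] add [xxb] -> 9 lines: vxecz molz ciset wvju emgbs yigk xxb fhl vwg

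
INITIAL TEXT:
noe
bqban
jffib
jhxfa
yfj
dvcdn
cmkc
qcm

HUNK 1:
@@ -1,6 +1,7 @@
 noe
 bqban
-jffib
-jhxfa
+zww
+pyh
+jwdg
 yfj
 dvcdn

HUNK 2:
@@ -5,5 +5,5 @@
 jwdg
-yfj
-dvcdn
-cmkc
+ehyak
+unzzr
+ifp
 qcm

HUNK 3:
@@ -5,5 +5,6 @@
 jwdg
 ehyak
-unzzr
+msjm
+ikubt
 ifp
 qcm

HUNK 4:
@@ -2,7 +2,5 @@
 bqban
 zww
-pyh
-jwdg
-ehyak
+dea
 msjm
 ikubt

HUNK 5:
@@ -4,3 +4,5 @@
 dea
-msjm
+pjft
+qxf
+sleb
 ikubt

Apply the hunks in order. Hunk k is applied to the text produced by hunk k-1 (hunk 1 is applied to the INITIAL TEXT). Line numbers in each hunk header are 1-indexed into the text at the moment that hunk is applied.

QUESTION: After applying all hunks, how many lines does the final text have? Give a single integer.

Hunk 1: at line 1 remove [jffib,jhxfa] add [zww,pyh,jwdg] -> 9 lines: noe bqban zww pyh jwdg yfj dvcdn cmkc qcm
Hunk 2: at line 5 remove [yfj,dvcdn,cmkc] add [ehyak,unzzr,ifp] -> 9 lines: noe bqban zww pyh jwdg ehyak unzzr ifp qcm
Hunk 3: at line 5 remove [unzzr] add [msjm,ikubt] -> 10 lines: noe bqban zww pyh jwdg ehyak msjm ikubt ifp qcm
Hunk 4: at line 2 remove [pyh,jwdg,ehyak] add [dea] -> 8 lines: noe bqban zww dea msjm ikubt ifp qcm
Hunk 5: at line 4 remove [msjm] add [pjft,qxf,sleb] -> 10 lines: noe bqban zww dea pjft qxf sleb ikubt ifp qcm
Final line count: 10

Answer: 10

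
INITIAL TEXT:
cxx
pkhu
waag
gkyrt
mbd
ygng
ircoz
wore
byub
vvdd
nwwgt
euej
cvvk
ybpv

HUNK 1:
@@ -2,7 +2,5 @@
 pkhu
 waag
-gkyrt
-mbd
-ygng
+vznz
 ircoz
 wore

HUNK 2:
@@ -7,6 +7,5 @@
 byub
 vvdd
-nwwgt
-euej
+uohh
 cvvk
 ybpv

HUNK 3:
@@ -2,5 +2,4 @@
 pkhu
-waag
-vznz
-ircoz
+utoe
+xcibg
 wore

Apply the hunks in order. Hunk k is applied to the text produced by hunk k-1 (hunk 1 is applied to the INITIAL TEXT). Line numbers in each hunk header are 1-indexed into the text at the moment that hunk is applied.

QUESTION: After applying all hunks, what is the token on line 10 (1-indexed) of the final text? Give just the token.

Answer: ybpv

Derivation:
Hunk 1: at line 2 remove [gkyrt,mbd,ygng] add [vznz] -> 12 lines: cxx pkhu waag vznz ircoz wore byub vvdd nwwgt euej cvvk ybpv
Hunk 2: at line 7 remove [nwwgt,euej] add [uohh] -> 11 lines: cxx pkhu waag vznz ircoz wore byub vvdd uohh cvvk ybpv
Hunk 3: at line 2 remove [waag,vznz,ircoz] add [utoe,xcibg] -> 10 lines: cxx pkhu utoe xcibg wore byub vvdd uohh cvvk ybpv
Final line 10: ybpv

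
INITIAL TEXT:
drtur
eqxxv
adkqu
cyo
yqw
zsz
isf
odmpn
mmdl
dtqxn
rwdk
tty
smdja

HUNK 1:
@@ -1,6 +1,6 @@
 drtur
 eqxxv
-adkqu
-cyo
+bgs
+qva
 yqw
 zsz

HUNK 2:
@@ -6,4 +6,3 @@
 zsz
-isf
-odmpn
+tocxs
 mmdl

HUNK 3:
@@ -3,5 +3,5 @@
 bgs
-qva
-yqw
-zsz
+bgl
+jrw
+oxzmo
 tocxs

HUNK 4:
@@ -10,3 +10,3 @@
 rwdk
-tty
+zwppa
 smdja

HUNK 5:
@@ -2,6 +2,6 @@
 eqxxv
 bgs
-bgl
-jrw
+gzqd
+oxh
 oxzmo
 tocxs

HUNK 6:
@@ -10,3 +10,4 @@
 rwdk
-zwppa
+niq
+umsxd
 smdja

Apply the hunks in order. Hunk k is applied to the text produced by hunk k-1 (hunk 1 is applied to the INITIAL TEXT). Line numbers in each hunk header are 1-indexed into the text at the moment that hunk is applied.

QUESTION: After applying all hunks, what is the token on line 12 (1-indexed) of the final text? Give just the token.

Answer: umsxd

Derivation:
Hunk 1: at line 1 remove [adkqu,cyo] add [bgs,qva] -> 13 lines: drtur eqxxv bgs qva yqw zsz isf odmpn mmdl dtqxn rwdk tty smdja
Hunk 2: at line 6 remove [isf,odmpn] add [tocxs] -> 12 lines: drtur eqxxv bgs qva yqw zsz tocxs mmdl dtqxn rwdk tty smdja
Hunk 3: at line 3 remove [qva,yqw,zsz] add [bgl,jrw,oxzmo] -> 12 lines: drtur eqxxv bgs bgl jrw oxzmo tocxs mmdl dtqxn rwdk tty smdja
Hunk 4: at line 10 remove [tty] add [zwppa] -> 12 lines: drtur eqxxv bgs bgl jrw oxzmo tocxs mmdl dtqxn rwdk zwppa smdja
Hunk 5: at line 2 remove [bgl,jrw] add [gzqd,oxh] -> 12 lines: drtur eqxxv bgs gzqd oxh oxzmo tocxs mmdl dtqxn rwdk zwppa smdja
Hunk 6: at line 10 remove [zwppa] add [niq,umsxd] -> 13 lines: drtur eqxxv bgs gzqd oxh oxzmo tocxs mmdl dtqxn rwdk niq umsxd smdja
Final line 12: umsxd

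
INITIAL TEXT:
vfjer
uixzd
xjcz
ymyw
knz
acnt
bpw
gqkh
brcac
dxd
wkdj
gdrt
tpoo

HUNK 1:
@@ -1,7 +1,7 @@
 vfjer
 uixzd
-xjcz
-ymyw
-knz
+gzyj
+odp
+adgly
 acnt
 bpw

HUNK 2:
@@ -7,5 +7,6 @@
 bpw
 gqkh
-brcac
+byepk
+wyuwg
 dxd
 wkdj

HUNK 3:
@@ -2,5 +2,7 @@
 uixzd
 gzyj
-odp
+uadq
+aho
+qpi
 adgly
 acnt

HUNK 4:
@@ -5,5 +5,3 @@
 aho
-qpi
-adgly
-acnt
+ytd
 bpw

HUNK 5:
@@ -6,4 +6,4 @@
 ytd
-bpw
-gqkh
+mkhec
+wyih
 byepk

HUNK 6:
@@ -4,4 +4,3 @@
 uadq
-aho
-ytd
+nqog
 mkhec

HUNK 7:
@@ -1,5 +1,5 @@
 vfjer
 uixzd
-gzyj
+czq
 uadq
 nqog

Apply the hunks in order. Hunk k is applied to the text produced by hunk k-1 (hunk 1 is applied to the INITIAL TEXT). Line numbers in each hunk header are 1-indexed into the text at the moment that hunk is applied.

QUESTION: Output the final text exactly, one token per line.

Answer: vfjer
uixzd
czq
uadq
nqog
mkhec
wyih
byepk
wyuwg
dxd
wkdj
gdrt
tpoo

Derivation:
Hunk 1: at line 1 remove [xjcz,ymyw,knz] add [gzyj,odp,adgly] -> 13 lines: vfjer uixzd gzyj odp adgly acnt bpw gqkh brcac dxd wkdj gdrt tpoo
Hunk 2: at line 7 remove [brcac] add [byepk,wyuwg] -> 14 lines: vfjer uixzd gzyj odp adgly acnt bpw gqkh byepk wyuwg dxd wkdj gdrt tpoo
Hunk 3: at line 2 remove [odp] add [uadq,aho,qpi] -> 16 lines: vfjer uixzd gzyj uadq aho qpi adgly acnt bpw gqkh byepk wyuwg dxd wkdj gdrt tpoo
Hunk 4: at line 5 remove [qpi,adgly,acnt] add [ytd] -> 14 lines: vfjer uixzd gzyj uadq aho ytd bpw gqkh byepk wyuwg dxd wkdj gdrt tpoo
Hunk 5: at line 6 remove [bpw,gqkh] add [mkhec,wyih] -> 14 lines: vfjer uixzd gzyj uadq aho ytd mkhec wyih byepk wyuwg dxd wkdj gdrt tpoo
Hunk 6: at line 4 remove [aho,ytd] add [nqog] -> 13 lines: vfjer uixzd gzyj uadq nqog mkhec wyih byepk wyuwg dxd wkdj gdrt tpoo
Hunk 7: at line 1 remove [gzyj] add [czq] -> 13 lines: vfjer uixzd czq uadq nqog mkhec wyih byepk wyuwg dxd wkdj gdrt tpoo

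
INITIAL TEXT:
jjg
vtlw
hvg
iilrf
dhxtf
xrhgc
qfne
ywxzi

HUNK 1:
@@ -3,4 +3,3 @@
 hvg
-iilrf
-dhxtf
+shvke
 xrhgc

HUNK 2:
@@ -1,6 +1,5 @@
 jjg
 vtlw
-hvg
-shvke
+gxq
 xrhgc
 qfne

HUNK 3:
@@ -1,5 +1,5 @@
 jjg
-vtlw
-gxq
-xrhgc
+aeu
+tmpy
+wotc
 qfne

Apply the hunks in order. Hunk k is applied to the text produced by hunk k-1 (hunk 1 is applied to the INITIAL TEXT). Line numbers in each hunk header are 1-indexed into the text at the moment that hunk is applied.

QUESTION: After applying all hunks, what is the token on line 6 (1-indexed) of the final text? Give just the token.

Answer: ywxzi

Derivation:
Hunk 1: at line 3 remove [iilrf,dhxtf] add [shvke] -> 7 lines: jjg vtlw hvg shvke xrhgc qfne ywxzi
Hunk 2: at line 1 remove [hvg,shvke] add [gxq] -> 6 lines: jjg vtlw gxq xrhgc qfne ywxzi
Hunk 3: at line 1 remove [vtlw,gxq,xrhgc] add [aeu,tmpy,wotc] -> 6 lines: jjg aeu tmpy wotc qfne ywxzi
Final line 6: ywxzi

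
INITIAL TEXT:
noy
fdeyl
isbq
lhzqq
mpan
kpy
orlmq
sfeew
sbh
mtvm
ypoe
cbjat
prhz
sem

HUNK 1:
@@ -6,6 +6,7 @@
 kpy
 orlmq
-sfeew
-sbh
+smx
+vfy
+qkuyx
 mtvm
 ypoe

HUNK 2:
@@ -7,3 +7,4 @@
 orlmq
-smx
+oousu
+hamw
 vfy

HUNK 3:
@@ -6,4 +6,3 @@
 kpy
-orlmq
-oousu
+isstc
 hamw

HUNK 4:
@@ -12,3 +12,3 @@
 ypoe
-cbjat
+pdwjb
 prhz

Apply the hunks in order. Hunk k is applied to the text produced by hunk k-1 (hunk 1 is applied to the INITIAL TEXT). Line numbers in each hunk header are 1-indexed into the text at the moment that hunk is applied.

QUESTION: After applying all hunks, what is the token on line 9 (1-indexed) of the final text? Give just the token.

Answer: vfy

Derivation:
Hunk 1: at line 6 remove [sfeew,sbh] add [smx,vfy,qkuyx] -> 15 lines: noy fdeyl isbq lhzqq mpan kpy orlmq smx vfy qkuyx mtvm ypoe cbjat prhz sem
Hunk 2: at line 7 remove [smx] add [oousu,hamw] -> 16 lines: noy fdeyl isbq lhzqq mpan kpy orlmq oousu hamw vfy qkuyx mtvm ypoe cbjat prhz sem
Hunk 3: at line 6 remove [orlmq,oousu] add [isstc] -> 15 lines: noy fdeyl isbq lhzqq mpan kpy isstc hamw vfy qkuyx mtvm ypoe cbjat prhz sem
Hunk 4: at line 12 remove [cbjat] add [pdwjb] -> 15 lines: noy fdeyl isbq lhzqq mpan kpy isstc hamw vfy qkuyx mtvm ypoe pdwjb prhz sem
Final line 9: vfy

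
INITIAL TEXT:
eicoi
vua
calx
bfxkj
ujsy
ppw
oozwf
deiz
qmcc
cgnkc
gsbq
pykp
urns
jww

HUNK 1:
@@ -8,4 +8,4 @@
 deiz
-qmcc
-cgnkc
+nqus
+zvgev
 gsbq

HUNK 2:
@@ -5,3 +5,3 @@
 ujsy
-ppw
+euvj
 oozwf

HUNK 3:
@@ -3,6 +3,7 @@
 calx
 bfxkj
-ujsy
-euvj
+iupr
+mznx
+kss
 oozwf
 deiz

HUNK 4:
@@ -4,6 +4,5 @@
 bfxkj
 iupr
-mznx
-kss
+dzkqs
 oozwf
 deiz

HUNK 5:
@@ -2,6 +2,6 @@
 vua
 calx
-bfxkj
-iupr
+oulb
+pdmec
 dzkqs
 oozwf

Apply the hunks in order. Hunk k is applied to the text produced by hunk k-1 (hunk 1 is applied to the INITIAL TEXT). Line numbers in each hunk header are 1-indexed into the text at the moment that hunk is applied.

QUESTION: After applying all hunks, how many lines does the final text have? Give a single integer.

Hunk 1: at line 8 remove [qmcc,cgnkc] add [nqus,zvgev] -> 14 lines: eicoi vua calx bfxkj ujsy ppw oozwf deiz nqus zvgev gsbq pykp urns jww
Hunk 2: at line 5 remove [ppw] add [euvj] -> 14 lines: eicoi vua calx bfxkj ujsy euvj oozwf deiz nqus zvgev gsbq pykp urns jww
Hunk 3: at line 3 remove [ujsy,euvj] add [iupr,mznx,kss] -> 15 lines: eicoi vua calx bfxkj iupr mznx kss oozwf deiz nqus zvgev gsbq pykp urns jww
Hunk 4: at line 4 remove [mznx,kss] add [dzkqs] -> 14 lines: eicoi vua calx bfxkj iupr dzkqs oozwf deiz nqus zvgev gsbq pykp urns jww
Hunk 5: at line 2 remove [bfxkj,iupr] add [oulb,pdmec] -> 14 lines: eicoi vua calx oulb pdmec dzkqs oozwf deiz nqus zvgev gsbq pykp urns jww
Final line count: 14

Answer: 14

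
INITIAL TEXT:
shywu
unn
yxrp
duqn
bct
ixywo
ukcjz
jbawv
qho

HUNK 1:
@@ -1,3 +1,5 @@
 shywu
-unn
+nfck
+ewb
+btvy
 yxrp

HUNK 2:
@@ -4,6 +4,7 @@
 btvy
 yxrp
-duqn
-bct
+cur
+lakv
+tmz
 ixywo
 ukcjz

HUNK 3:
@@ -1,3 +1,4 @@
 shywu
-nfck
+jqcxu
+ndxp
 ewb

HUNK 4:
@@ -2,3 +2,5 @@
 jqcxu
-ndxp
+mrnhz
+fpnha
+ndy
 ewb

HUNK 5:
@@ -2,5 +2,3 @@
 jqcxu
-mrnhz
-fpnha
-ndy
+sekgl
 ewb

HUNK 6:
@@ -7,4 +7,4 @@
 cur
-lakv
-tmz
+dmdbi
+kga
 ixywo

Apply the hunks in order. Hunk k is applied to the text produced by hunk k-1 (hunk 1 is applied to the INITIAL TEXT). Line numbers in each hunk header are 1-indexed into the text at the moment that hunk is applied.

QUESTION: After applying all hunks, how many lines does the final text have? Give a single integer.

Answer: 13

Derivation:
Hunk 1: at line 1 remove [unn] add [nfck,ewb,btvy] -> 11 lines: shywu nfck ewb btvy yxrp duqn bct ixywo ukcjz jbawv qho
Hunk 2: at line 4 remove [duqn,bct] add [cur,lakv,tmz] -> 12 lines: shywu nfck ewb btvy yxrp cur lakv tmz ixywo ukcjz jbawv qho
Hunk 3: at line 1 remove [nfck] add [jqcxu,ndxp] -> 13 lines: shywu jqcxu ndxp ewb btvy yxrp cur lakv tmz ixywo ukcjz jbawv qho
Hunk 4: at line 2 remove [ndxp] add [mrnhz,fpnha,ndy] -> 15 lines: shywu jqcxu mrnhz fpnha ndy ewb btvy yxrp cur lakv tmz ixywo ukcjz jbawv qho
Hunk 5: at line 2 remove [mrnhz,fpnha,ndy] add [sekgl] -> 13 lines: shywu jqcxu sekgl ewb btvy yxrp cur lakv tmz ixywo ukcjz jbawv qho
Hunk 6: at line 7 remove [lakv,tmz] add [dmdbi,kga] -> 13 lines: shywu jqcxu sekgl ewb btvy yxrp cur dmdbi kga ixywo ukcjz jbawv qho
Final line count: 13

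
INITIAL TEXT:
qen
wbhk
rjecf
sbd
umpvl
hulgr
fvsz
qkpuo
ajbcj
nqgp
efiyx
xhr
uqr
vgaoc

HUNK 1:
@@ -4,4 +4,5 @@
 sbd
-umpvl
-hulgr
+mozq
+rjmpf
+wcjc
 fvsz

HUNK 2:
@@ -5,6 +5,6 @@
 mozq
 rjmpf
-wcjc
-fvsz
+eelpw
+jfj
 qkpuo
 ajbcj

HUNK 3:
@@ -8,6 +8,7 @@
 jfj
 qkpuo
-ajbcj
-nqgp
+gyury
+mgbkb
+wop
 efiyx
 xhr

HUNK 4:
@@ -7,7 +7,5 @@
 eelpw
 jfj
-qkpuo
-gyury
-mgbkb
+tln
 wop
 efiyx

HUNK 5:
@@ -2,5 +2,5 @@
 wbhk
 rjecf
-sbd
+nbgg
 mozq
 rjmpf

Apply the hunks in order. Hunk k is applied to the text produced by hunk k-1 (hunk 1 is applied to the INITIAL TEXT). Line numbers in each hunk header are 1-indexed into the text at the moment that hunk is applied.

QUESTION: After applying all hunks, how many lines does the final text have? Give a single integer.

Answer: 14

Derivation:
Hunk 1: at line 4 remove [umpvl,hulgr] add [mozq,rjmpf,wcjc] -> 15 lines: qen wbhk rjecf sbd mozq rjmpf wcjc fvsz qkpuo ajbcj nqgp efiyx xhr uqr vgaoc
Hunk 2: at line 5 remove [wcjc,fvsz] add [eelpw,jfj] -> 15 lines: qen wbhk rjecf sbd mozq rjmpf eelpw jfj qkpuo ajbcj nqgp efiyx xhr uqr vgaoc
Hunk 3: at line 8 remove [ajbcj,nqgp] add [gyury,mgbkb,wop] -> 16 lines: qen wbhk rjecf sbd mozq rjmpf eelpw jfj qkpuo gyury mgbkb wop efiyx xhr uqr vgaoc
Hunk 4: at line 7 remove [qkpuo,gyury,mgbkb] add [tln] -> 14 lines: qen wbhk rjecf sbd mozq rjmpf eelpw jfj tln wop efiyx xhr uqr vgaoc
Hunk 5: at line 2 remove [sbd] add [nbgg] -> 14 lines: qen wbhk rjecf nbgg mozq rjmpf eelpw jfj tln wop efiyx xhr uqr vgaoc
Final line count: 14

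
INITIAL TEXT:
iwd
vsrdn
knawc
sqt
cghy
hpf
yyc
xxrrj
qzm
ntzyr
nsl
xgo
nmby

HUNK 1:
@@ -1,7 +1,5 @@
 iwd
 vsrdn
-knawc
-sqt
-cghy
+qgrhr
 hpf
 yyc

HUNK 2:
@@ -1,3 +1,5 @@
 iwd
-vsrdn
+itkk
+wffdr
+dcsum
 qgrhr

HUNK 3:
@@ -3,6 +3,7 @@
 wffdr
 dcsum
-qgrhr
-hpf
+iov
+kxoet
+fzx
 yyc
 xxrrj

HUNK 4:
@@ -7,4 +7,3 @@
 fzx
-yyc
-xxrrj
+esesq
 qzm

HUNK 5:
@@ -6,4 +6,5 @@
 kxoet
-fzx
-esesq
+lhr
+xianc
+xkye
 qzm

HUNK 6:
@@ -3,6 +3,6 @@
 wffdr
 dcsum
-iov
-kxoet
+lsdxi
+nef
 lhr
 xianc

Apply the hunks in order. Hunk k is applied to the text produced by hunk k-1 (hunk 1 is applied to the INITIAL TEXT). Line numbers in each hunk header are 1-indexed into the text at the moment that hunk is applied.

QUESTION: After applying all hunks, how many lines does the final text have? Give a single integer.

Answer: 14

Derivation:
Hunk 1: at line 1 remove [knawc,sqt,cghy] add [qgrhr] -> 11 lines: iwd vsrdn qgrhr hpf yyc xxrrj qzm ntzyr nsl xgo nmby
Hunk 2: at line 1 remove [vsrdn] add [itkk,wffdr,dcsum] -> 13 lines: iwd itkk wffdr dcsum qgrhr hpf yyc xxrrj qzm ntzyr nsl xgo nmby
Hunk 3: at line 3 remove [qgrhr,hpf] add [iov,kxoet,fzx] -> 14 lines: iwd itkk wffdr dcsum iov kxoet fzx yyc xxrrj qzm ntzyr nsl xgo nmby
Hunk 4: at line 7 remove [yyc,xxrrj] add [esesq] -> 13 lines: iwd itkk wffdr dcsum iov kxoet fzx esesq qzm ntzyr nsl xgo nmby
Hunk 5: at line 6 remove [fzx,esesq] add [lhr,xianc,xkye] -> 14 lines: iwd itkk wffdr dcsum iov kxoet lhr xianc xkye qzm ntzyr nsl xgo nmby
Hunk 6: at line 3 remove [iov,kxoet] add [lsdxi,nef] -> 14 lines: iwd itkk wffdr dcsum lsdxi nef lhr xianc xkye qzm ntzyr nsl xgo nmby
Final line count: 14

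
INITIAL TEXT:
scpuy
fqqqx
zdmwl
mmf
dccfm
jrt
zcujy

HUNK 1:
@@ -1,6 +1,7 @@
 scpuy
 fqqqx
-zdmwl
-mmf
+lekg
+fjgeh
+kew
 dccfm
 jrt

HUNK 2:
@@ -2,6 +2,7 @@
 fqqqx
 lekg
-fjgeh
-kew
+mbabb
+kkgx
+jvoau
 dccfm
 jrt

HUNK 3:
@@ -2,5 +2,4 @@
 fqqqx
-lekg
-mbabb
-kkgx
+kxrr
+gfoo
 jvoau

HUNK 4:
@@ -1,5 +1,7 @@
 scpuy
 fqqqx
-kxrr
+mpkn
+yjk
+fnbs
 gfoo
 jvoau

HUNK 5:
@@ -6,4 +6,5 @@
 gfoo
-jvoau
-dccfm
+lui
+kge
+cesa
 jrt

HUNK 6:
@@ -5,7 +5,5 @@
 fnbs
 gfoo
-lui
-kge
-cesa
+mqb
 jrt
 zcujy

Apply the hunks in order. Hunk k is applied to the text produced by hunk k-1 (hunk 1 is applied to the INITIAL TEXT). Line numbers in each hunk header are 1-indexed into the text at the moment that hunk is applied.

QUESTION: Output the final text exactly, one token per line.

Hunk 1: at line 1 remove [zdmwl,mmf] add [lekg,fjgeh,kew] -> 8 lines: scpuy fqqqx lekg fjgeh kew dccfm jrt zcujy
Hunk 2: at line 2 remove [fjgeh,kew] add [mbabb,kkgx,jvoau] -> 9 lines: scpuy fqqqx lekg mbabb kkgx jvoau dccfm jrt zcujy
Hunk 3: at line 2 remove [lekg,mbabb,kkgx] add [kxrr,gfoo] -> 8 lines: scpuy fqqqx kxrr gfoo jvoau dccfm jrt zcujy
Hunk 4: at line 1 remove [kxrr] add [mpkn,yjk,fnbs] -> 10 lines: scpuy fqqqx mpkn yjk fnbs gfoo jvoau dccfm jrt zcujy
Hunk 5: at line 6 remove [jvoau,dccfm] add [lui,kge,cesa] -> 11 lines: scpuy fqqqx mpkn yjk fnbs gfoo lui kge cesa jrt zcujy
Hunk 6: at line 5 remove [lui,kge,cesa] add [mqb] -> 9 lines: scpuy fqqqx mpkn yjk fnbs gfoo mqb jrt zcujy

Answer: scpuy
fqqqx
mpkn
yjk
fnbs
gfoo
mqb
jrt
zcujy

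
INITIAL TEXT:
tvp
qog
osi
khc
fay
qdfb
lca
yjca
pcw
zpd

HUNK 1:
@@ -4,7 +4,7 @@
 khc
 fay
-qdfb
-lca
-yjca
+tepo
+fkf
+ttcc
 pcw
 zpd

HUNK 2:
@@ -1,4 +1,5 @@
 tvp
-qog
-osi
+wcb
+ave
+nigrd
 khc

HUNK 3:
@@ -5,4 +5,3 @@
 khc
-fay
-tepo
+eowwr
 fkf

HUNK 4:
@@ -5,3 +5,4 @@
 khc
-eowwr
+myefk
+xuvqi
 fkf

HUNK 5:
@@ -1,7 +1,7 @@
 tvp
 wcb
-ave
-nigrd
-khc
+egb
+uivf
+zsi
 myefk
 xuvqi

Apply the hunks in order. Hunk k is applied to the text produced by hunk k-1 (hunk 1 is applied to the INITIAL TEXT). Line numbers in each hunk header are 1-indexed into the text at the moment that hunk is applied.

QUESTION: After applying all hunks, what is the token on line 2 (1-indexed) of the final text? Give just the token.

Answer: wcb

Derivation:
Hunk 1: at line 4 remove [qdfb,lca,yjca] add [tepo,fkf,ttcc] -> 10 lines: tvp qog osi khc fay tepo fkf ttcc pcw zpd
Hunk 2: at line 1 remove [qog,osi] add [wcb,ave,nigrd] -> 11 lines: tvp wcb ave nigrd khc fay tepo fkf ttcc pcw zpd
Hunk 3: at line 5 remove [fay,tepo] add [eowwr] -> 10 lines: tvp wcb ave nigrd khc eowwr fkf ttcc pcw zpd
Hunk 4: at line 5 remove [eowwr] add [myefk,xuvqi] -> 11 lines: tvp wcb ave nigrd khc myefk xuvqi fkf ttcc pcw zpd
Hunk 5: at line 1 remove [ave,nigrd,khc] add [egb,uivf,zsi] -> 11 lines: tvp wcb egb uivf zsi myefk xuvqi fkf ttcc pcw zpd
Final line 2: wcb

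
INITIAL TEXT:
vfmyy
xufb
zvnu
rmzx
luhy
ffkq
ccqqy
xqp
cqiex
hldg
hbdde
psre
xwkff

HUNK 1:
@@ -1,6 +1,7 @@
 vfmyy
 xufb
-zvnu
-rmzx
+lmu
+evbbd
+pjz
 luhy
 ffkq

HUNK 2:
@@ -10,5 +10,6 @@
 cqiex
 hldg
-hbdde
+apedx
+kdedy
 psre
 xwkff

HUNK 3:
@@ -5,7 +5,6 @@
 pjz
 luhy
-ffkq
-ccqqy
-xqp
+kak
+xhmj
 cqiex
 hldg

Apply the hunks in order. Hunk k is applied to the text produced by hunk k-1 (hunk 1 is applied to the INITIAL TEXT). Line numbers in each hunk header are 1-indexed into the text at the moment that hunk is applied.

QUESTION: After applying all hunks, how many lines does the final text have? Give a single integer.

Hunk 1: at line 1 remove [zvnu,rmzx] add [lmu,evbbd,pjz] -> 14 lines: vfmyy xufb lmu evbbd pjz luhy ffkq ccqqy xqp cqiex hldg hbdde psre xwkff
Hunk 2: at line 10 remove [hbdde] add [apedx,kdedy] -> 15 lines: vfmyy xufb lmu evbbd pjz luhy ffkq ccqqy xqp cqiex hldg apedx kdedy psre xwkff
Hunk 3: at line 5 remove [ffkq,ccqqy,xqp] add [kak,xhmj] -> 14 lines: vfmyy xufb lmu evbbd pjz luhy kak xhmj cqiex hldg apedx kdedy psre xwkff
Final line count: 14

Answer: 14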